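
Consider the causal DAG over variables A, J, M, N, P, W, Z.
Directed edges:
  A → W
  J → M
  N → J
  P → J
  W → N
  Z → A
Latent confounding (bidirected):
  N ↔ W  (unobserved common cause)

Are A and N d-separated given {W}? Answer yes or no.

Bayes-Ball from A | {W} reaches {J,M,N,Z}.
N ∈ reach(A|{W}) ⇒ A ⊥̸ N | {W}.

No — A and N are d-connected given {W}.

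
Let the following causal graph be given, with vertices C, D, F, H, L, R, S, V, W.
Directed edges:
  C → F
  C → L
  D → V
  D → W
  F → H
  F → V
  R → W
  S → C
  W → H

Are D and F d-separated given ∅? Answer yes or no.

Bayes-Ball from D | ∅ reaches {H,V,W}.
F ∉ reach(D|∅) ⇒ D ⊥ F | ∅.

Yes — D ⊥ F | ∅.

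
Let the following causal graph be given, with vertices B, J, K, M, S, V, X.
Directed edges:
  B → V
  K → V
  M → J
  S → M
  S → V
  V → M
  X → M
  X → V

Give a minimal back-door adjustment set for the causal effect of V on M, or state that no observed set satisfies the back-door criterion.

V→M: minimal back-door set {S, X}.

desc(V)\{V}={J,M}; candidates ⊆ {B,K,S,X}.
size 0: {}; under {} V still reaches {B,J,K,M,S,X} ∋ M.
size 1: {B}, {K}, {S} …(+1); under {B} V still reaches {J,K,M,S,X} ∋ M.
{S,X}: V⊥M given {S,X} in G with V→· removed — back-door holds.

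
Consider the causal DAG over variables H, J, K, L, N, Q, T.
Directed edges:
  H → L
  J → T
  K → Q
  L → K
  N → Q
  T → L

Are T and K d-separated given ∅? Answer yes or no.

No — T and K are d-connected given ∅.

Bayes-Ball from T | ∅ reaches {J,K,L,Q}.
K ∈ reach(T|∅) ⇒ T ⊥̸ K | ∅.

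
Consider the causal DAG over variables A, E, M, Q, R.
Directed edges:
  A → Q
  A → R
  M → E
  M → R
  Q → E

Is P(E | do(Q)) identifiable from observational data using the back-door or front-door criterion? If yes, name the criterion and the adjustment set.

desc(Q)\{Q}={E}; candidates ⊆ {A,M,R}.
∅: Q⊥E given ∅ in G with Q→· removed — back-door holds.
P(E|do(Q)) = P(E|Q) — no adjustment needed.

P(E|do(Q)): backdoor, adjust for ∅.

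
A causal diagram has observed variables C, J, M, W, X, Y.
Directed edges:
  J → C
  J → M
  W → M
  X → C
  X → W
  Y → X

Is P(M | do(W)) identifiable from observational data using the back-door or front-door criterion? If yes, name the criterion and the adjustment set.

P(M|do(W)): backdoor, adjust for ∅.

desc(W)\{W}={M}; candidates ⊆ {C,J,X,Y}.
∅: W⊥M given ∅ in G with W→· removed — back-door holds.
P(M|do(W)) = P(M|W) — no adjustment needed.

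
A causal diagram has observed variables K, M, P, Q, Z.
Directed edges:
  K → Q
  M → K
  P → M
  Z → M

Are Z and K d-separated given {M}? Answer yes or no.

Bayes-Ball from Z | {M} reaches {P}.
K ∉ reach(Z|{M}) ⇒ Z ⊥ K | {M}.

Yes — Z ⊥ K | {M}.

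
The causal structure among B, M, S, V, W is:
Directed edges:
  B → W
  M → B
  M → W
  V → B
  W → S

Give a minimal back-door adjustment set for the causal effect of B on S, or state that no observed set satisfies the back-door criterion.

desc(B)\{B}={S,W}; candidates ⊆ {M,V}.
size 0: {}; under {} B still reaches {M,S,V,W} ∋ S.
{M}: B⊥S given {M} in G with B→· removed — back-door holds.

B→S: minimal back-door set {M}.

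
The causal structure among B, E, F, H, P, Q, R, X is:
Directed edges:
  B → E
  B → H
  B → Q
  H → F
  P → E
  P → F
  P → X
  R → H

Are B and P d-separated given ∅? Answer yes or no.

Bayes-Ball from B | ∅ reaches {E,F,H,Q}.
P ∉ reach(B|∅) ⇒ B ⊥ P | ∅.

Yes — B ⊥ P | ∅.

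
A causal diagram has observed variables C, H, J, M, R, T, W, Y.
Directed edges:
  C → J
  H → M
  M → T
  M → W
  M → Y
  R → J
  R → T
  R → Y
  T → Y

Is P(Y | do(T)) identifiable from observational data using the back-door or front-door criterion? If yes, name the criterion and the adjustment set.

desc(T)\{T}={Y}; candidates ⊆ {C,H,J,M,R,W}.
size 0: {}; under {} T still reaches {H,J,M,R,W,Y} ∋ Y.
size 1: {C}, {H}, {J} …(+3); under {C} T still reaches {H,J,M,R,W,Y} ∋ Y.
{M,R}: T⊥Y given {M,R} in G with T→· removed — back-door holds.
P(Y|do(T)) = Σ_{M,R} P(Y|T,M,R)·P(M,R).

P(Y|do(T)): backdoor, adjust for {M, R}.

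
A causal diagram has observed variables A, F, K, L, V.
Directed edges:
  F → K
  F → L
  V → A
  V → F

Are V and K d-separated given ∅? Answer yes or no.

Bayes-Ball from V | ∅ reaches {A,F,K,L}.
K ∈ reach(V|∅) ⇒ V ⊥̸ K | ∅.

No — V and K are d-connected given ∅.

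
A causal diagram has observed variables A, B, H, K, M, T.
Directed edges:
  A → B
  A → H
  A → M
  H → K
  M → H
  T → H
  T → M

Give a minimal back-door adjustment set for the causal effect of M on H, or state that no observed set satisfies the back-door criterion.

desc(M)\{M}={H,K}; candidates ⊆ {A,B,T}.
size 0: {}; under {} M still reaches {A,B,H,K,T} ∋ H.
size 1: {A}, {B}, {T}; under {A} M still reaches {H,K,T} ∋ H.
{A,T}: M⊥H given {A,T} in G with M→· removed — back-door holds.

M→H: minimal back-door set {A, T}.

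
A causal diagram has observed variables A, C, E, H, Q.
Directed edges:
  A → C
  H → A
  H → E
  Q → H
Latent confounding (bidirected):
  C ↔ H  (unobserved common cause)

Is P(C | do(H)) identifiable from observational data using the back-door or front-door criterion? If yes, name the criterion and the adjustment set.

P(C|do(H)): frontdoor, adjust for {A}.

desc(H)\{H}={A,C,E}; candidates ⊆ {Q}.
H↔C: latent back-door arc(s) into H.
size 0: {}; under {} H still reaches {C,Q} ∋ C.
size 1: {Q}; under {Q} H still reaches {C} ∋ C.
H↔C cannot be blocked by any observed set — no back-door set.
{A}: (i) intercepts every directed H→C path; (ii) no back-door H→{A}; (iii) {H} blocks every back-door {A}→C. Front-door holds.
P(C|do(H)) = Σ_{A} P(A|H) Σ_{H'} P(C|A,H')P(H').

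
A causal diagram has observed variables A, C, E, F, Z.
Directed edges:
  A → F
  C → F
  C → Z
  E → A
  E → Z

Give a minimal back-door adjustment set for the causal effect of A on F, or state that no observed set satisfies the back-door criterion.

A→F: minimal back-door set ∅.

desc(A)\{A}={F}; candidates ⊆ {C,E,Z}.
∅: A⊥F given ∅ in G with A→· removed — back-door holds.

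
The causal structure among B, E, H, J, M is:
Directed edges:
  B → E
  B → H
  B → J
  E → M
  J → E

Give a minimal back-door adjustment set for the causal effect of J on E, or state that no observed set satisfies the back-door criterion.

J→E: minimal back-door set {B}.

desc(J)\{J}={E,M}; candidates ⊆ {B,H}.
size 0: {}; under {} J still reaches {B,E,H,M} ∋ E.
{B}: J⊥E given {B} in G with J→· removed — back-door holds.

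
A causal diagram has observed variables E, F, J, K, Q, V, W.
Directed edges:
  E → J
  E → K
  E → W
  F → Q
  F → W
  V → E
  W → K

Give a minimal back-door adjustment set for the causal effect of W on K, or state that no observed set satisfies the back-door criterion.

desc(W)\{W}={K}; candidates ⊆ {E,F,J,Q,V}.
size 0: {}; under {} W still reaches {E,F,J,K,Q,V} ∋ K.
{E}: W⊥K given {E} in G with W→· removed — back-door holds.

W→K: minimal back-door set {E}.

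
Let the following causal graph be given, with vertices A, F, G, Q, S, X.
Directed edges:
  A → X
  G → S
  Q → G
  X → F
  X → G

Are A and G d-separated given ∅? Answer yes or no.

No — A and G are d-connected given ∅.

Bayes-Ball from A | ∅ reaches {F,G,S,X}.
G ∈ reach(A|∅) ⇒ A ⊥̸ G | ∅.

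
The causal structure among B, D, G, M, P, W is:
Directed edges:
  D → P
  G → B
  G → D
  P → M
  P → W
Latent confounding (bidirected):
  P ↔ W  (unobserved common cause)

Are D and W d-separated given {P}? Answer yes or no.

Bayes-Ball from D | {P} reaches {B,G,W}.
W ∈ reach(D|{P}) ⇒ D ⊥̸ W | {P}.

No — D and W are d-connected given {P}.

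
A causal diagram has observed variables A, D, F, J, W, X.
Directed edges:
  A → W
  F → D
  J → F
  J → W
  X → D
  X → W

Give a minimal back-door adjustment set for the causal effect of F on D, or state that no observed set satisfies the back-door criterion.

F→D: minimal back-door set ∅.

desc(F)\{F}={D}; candidates ⊆ {A,J,W,X}.
∅: F⊥D given ∅ in G with F→· removed — back-door holds.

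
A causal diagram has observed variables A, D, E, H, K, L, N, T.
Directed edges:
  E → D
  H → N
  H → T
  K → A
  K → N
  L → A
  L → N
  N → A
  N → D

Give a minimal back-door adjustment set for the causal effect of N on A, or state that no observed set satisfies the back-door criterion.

desc(N)\{N}={A,D}; candidates ⊆ {E,H,K,L,T}.
size 0: {}; under {} N still reaches {A,H,K,L,T} ∋ A.
size 1: {E}, {H}, {K} …(+2); under {E} N still reaches {A,H,K,L,T} ∋ A.
{K,L}: N⊥A given {K,L} in G with N→· removed — back-door holds.

N→A: minimal back-door set {K, L}.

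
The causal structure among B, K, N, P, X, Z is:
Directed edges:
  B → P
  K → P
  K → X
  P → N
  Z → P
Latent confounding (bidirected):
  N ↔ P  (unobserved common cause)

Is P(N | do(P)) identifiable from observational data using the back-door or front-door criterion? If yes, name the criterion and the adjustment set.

desc(P)\{P}={N}; candidates ⊆ {B,K,X,Z}.
P↔N: latent back-door arc(s) into P.
size 0: {}; under {} P still reaches {B,K,N,X,Z} ∋ N.
size 1: {B}, {K}, {X} …(+1); under {B} P still reaches {K,N,X,Z} ∋ N.
size 2: {B,K}, {B,X}, {B,Z} …(+3); under {B,K} P still reaches {N,Z} ∋ N.
P↔N cannot be blocked by any observed set — no back-door set.
No mediator lies on a directed P→…→N path.
Neither criterion identifies P(N|do(P)) in this graph.

P(N|do(P)): not identifiable (no BD/FD set).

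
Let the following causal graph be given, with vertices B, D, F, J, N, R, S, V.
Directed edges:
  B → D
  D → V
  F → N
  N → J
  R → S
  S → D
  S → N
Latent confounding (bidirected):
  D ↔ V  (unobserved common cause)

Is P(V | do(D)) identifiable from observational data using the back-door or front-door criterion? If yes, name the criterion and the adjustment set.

P(V|do(D)): not identifiable (no BD/FD set).

desc(D)\{D}={V}; candidates ⊆ {B,F,J,N,R,S}.
D↔V: latent back-door arc(s) into D.
size 0: {}; under {} D still reaches {B,J,N,R,S,V} ∋ V.
size 1: {B}, {F}, {J} …(+3); under {B} D still reaches {J,N,R,S,V} ∋ V.
size 2: {B,F}, {B,J}, {B,N} …(+12); under {B,F} D still reaches {J,N,R,S,V} ∋ V.
D↔V cannot be blocked by any observed set — no back-door set.
No mediator lies on a directed D→…→V path.
Neither criterion identifies P(V|do(D)) in this graph.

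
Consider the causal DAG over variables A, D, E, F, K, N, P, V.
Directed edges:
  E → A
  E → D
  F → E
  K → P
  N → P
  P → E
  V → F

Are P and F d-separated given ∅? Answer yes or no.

Yes — P ⊥ F | ∅.

Bayes-Ball from P | ∅ reaches {A,D,E,K,N}.
F ∉ reach(P|∅) ⇒ P ⊥ F | ∅.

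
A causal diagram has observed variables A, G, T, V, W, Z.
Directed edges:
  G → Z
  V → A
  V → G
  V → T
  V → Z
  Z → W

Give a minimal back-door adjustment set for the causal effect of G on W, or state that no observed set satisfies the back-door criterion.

desc(G)\{G}={W,Z}; candidates ⊆ {A,T,V}.
size 0: {}; under {} G still reaches {A,T,V,W,Z} ∋ W.
{V}: G⊥W given {V} in G with G→· removed — back-door holds.

G→W: minimal back-door set {V}.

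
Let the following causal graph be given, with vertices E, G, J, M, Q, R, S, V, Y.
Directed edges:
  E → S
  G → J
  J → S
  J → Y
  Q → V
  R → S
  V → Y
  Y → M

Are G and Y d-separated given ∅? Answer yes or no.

Bayes-Ball from G | ∅ reaches {J,M,S,Y}.
Y ∈ reach(G|∅) ⇒ G ⊥̸ Y | ∅.

No — G and Y are d-connected given ∅.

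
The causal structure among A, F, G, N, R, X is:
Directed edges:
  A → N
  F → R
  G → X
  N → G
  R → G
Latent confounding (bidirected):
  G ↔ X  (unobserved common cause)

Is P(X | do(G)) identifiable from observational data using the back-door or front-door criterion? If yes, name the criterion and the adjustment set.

P(X|do(G)): not identifiable (no BD/FD set).

desc(G)\{G}={X}; candidates ⊆ {A,F,N,R}.
G↔X: latent back-door arc(s) into G.
size 0: {}; under {} G still reaches {A,F,N,R,X} ∋ X.
size 1: {A}, {F}, {N} …(+1); under {A} G still reaches {F,N,R,X} ∋ X.
size 2: {A,F}, {A,N}, {A,R} …(+3); under {A,F} G still reaches {N,R,X} ∋ X.
G↔X cannot be blocked by any observed set — no back-door set.
No mediator lies on a directed G→…→X path.
Neither criterion identifies P(X|do(G)) in this graph.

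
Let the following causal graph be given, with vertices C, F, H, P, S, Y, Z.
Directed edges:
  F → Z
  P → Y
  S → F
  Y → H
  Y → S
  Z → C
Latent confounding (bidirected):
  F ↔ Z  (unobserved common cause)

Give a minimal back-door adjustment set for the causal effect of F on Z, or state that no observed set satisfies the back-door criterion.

F→Z: no observed back-door set.

desc(F)\{F}={C,Z}; candidates ⊆ {H,P,S,Y}.
F↔Z: latent back-door arc(s) into F.
size 0: {}; under {} F still reaches {C,H,P,S,Y,Z} ∋ Z.
size 1: {H}, {P}, {S} …(+1); under {H} F still reaches {C,P,S,Y,Z} ∋ Z.
size 2: {H,P}, {H,S}, {H,Y} …(+3); under {H,P} F still reaches {C,S,Y,Z} ∋ Z.
F↔Z cannot be blocked by any observed set — no back-door set.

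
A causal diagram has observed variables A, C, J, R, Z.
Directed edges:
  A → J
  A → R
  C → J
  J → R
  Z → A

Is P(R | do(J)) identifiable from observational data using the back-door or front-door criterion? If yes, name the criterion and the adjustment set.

desc(J)\{J}={R}; candidates ⊆ {A,C,Z}.
size 0: {}; under {} J still reaches {A,C,R,Z} ∋ R.
{A}: J⊥R given {A} in G with J→· removed — back-door holds.
P(R|do(J)) = Σ_{A} P(R|J,A)·P(A).

P(R|do(J)): backdoor, adjust for {A}.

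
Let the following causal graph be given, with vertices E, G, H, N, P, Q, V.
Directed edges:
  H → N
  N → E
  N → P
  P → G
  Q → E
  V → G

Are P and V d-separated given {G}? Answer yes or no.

No — P and V are d-connected given {G}.

Bayes-Ball from P | {G} reaches {E,H,N,V}.
V ∈ reach(P|{G}) ⇒ P ⊥̸ V | {G}.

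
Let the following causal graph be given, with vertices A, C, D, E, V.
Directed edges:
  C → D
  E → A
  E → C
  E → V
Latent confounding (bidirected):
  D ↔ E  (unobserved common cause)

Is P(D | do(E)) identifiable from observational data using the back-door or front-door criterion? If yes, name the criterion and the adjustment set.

P(D|do(E)): frontdoor, adjust for {C}.

desc(E)\{E}={A,C,D,V}; candidates ⊆ {—}.
E↔D: latent back-door arc(s) into E.
size 0: {}; under {} E still reaches {D} ∋ D.
E↔D cannot be blocked by any observed set — no back-door set.
{C}: (i) intercepts every directed E→D path; (ii) no back-door E→{C}; (iii) {E} blocks every back-door {C}→D. Front-door holds.
P(D|do(E)) = Σ_{C} P(C|E) Σ_{E'} P(D|C,E')P(E').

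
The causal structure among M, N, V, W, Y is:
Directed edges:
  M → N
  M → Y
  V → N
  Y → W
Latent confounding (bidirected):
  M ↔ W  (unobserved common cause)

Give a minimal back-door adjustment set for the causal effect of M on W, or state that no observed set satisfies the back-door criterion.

desc(M)\{M}={N,W,Y}; candidates ⊆ {V}.
M↔W: latent back-door arc(s) into M.
size 0: {}; under {} M still reaches {W} ∋ W.
size 1: {V}; under {V} M still reaches {W} ∋ W.
M↔W cannot be blocked by any observed set — no back-door set.

M→W: no observed back-door set.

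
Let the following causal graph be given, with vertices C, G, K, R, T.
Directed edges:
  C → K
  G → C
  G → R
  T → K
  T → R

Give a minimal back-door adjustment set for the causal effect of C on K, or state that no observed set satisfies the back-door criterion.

C→K: minimal back-door set ∅.

desc(C)\{C}={K}; candidates ⊆ {G,R,T}.
∅: C⊥K given ∅ in G with C→· removed — back-door holds.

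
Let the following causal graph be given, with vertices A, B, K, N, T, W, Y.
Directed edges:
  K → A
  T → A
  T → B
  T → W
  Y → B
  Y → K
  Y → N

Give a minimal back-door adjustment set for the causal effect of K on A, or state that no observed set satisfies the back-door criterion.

K→A: minimal back-door set ∅.

desc(K)\{K}={A}; candidates ⊆ {B,N,T,W,Y}.
∅: K⊥A given ∅ in G with K→· removed — back-door holds.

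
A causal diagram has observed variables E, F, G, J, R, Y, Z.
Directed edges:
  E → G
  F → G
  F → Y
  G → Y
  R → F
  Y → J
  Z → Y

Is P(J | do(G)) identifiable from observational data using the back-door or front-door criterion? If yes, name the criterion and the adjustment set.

P(J|do(G)): backdoor, adjust for {F}.

desc(G)\{G}={J,Y}; candidates ⊆ {E,F,R,Z}.
size 0: {}; under {} G still reaches {E,F,J,R,Y} ∋ J.
{F}: G⊥J given {F} in G with G→· removed — back-door holds.
P(J|do(G)) = Σ_{F} P(J|G,F)·P(F).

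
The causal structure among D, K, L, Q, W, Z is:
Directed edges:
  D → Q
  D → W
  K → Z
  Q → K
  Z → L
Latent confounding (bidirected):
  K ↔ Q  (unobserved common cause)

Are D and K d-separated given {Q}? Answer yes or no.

Bayes-Ball from D | {Q} reaches {K,L,W,Z}.
K ∈ reach(D|{Q}) ⇒ D ⊥̸ K | {Q}.

No — D and K are d-connected given {Q}.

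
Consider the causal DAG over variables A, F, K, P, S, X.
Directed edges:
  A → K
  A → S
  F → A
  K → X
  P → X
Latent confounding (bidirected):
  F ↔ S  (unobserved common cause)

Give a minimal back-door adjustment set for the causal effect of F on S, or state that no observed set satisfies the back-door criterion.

F→S: no observed back-door set.

desc(F)\{F}={A,K,S,X}; candidates ⊆ {P}.
F↔S: latent back-door arc(s) into F.
size 0: {}; under {} F still reaches {S} ∋ S.
size 1: {P}; under {P} F still reaches {S} ∋ S.
F↔S cannot be blocked by any observed set — no back-door set.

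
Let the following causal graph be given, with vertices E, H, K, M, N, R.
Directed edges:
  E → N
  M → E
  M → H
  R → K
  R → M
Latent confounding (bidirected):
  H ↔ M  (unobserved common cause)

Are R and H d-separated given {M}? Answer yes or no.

No — R and H are d-connected given {M}.

Bayes-Ball from R | {M} reaches {H,K}.
H ∈ reach(R|{M}) ⇒ R ⊥̸ H | {M}.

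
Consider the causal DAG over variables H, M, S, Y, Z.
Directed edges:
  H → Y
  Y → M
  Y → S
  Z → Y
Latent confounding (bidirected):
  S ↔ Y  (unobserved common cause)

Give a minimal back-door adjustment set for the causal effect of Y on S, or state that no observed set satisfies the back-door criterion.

Y→S: no observed back-door set.

desc(Y)\{Y}={M,S}; candidates ⊆ {H,Z}.
Y↔S: latent back-door arc(s) into Y.
size 0: {}; under {} Y still reaches {H,S,Z} ∋ S.
size 1: {H}, {Z}; under {H} Y still reaches {S,Z} ∋ S.
size 2: {H,Z}; under {H,Z} Y still reaches {S} ∋ S.
Y↔S cannot be blocked by any observed set — no back-door set.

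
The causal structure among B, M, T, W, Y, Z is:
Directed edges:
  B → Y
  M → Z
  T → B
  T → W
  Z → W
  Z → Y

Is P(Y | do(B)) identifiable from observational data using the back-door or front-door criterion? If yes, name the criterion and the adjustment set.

desc(B)\{B}={Y}; candidates ⊆ {M,T,W,Z}.
∅: B⊥Y given ∅ in G with B→· removed — back-door holds.
P(Y|do(B)) = P(Y|B) — no adjustment needed.

P(Y|do(B)): backdoor, adjust for ∅.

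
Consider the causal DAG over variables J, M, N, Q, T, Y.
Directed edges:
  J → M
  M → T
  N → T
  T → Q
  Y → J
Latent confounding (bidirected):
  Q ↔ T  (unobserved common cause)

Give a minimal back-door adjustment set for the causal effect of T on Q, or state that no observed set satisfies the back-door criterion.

desc(T)\{T}={Q}; candidates ⊆ {J,M,N,Y}.
T↔Q: latent back-door arc(s) into T.
size 0: {}; under {} T still reaches {J,M,N,Q,Y} ∋ Q.
size 1: {J}, {M}, {N} …(+1); under {J} T still reaches {M,N,Q} ∋ Q.
size 2: {J,M}, {J,N}, {J,Y} …(+3); under {J,M} T still reaches {N,Q} ∋ Q.
T↔Q cannot be blocked by any observed set — no back-door set.

T→Q: no observed back-door set.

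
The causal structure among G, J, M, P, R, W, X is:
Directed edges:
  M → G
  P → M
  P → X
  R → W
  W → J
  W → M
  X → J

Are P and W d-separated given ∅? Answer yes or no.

Yes — P ⊥ W | ∅.

Bayes-Ball from P | ∅ reaches {G,J,M,X}.
W ∉ reach(P|∅) ⇒ P ⊥ W | ∅.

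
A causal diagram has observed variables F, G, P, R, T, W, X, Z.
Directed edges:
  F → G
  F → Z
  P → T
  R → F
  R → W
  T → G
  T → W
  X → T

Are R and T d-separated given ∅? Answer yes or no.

Bayes-Ball from R | ∅ reaches {F,G,W,Z}.
T ∉ reach(R|∅) ⇒ R ⊥ T | ∅.

Yes — R ⊥ T | ∅.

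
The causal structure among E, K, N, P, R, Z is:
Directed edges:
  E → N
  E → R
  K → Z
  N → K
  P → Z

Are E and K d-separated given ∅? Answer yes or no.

No — E and K are d-connected given ∅.

Bayes-Ball from E | ∅ reaches {K,N,R,Z}.
K ∈ reach(E|∅) ⇒ E ⊥̸ K | ∅.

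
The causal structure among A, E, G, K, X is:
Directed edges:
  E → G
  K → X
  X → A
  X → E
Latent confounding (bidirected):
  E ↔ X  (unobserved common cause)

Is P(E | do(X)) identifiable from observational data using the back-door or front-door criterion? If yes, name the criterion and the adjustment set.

P(E|do(X)): not identifiable (no BD/FD set).

desc(X)\{X}={A,E,G}; candidates ⊆ {K}.
X↔E: latent back-door arc(s) into X.
size 0: {}; under {} X still reaches {E,G,K} ∋ E.
size 1: {K}; under {K} X still reaches {E,G} ∋ E.
X↔E cannot be blocked by any observed set — no back-door set.
No mediator lies on a directed X→…→E path.
Neither criterion identifies P(E|do(X)) in this graph.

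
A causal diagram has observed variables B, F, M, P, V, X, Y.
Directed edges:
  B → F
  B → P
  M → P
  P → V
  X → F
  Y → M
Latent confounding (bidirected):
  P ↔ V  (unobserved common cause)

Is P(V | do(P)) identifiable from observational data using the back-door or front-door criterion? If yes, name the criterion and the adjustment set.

desc(P)\{P}={V}; candidates ⊆ {B,F,M,X,Y}.
P↔V: latent back-door arc(s) into P.
size 0: {}; under {} P still reaches {B,F,M,V,Y} ∋ V.
size 1: {B}, {F}, {M} …(+2); under {B} P still reaches {M,V,Y} ∋ V.
size 2: {B,F}, {B,M}, {B,X} …(+7); under {B,F} P still reaches {M,V,Y} ∋ V.
P↔V cannot be blocked by any observed set — no back-door set.
No mediator lies on a directed P→…→V path.
Neither criterion identifies P(V|do(P)) in this graph.

P(V|do(P)): not identifiable (no BD/FD set).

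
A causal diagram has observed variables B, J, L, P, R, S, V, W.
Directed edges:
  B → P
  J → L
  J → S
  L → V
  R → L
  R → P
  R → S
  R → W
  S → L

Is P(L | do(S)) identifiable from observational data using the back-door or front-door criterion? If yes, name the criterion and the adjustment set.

desc(S)\{S}={L,V}; candidates ⊆ {B,J,P,R,W}.
size 0: {}; under {} S still reaches {J,L,P,R,V,W} ∋ L.
size 1: {B}, {J}, {P} …(+2); under {B} S still reaches {J,L,P,R,V,W} ∋ L.
{J,R}: S⊥L given {J,R} in G with S→· removed — back-door holds.
P(L|do(S)) = Σ_{J,R} P(L|S,J,R)·P(J,R).

P(L|do(S)): backdoor, adjust for {J, R}.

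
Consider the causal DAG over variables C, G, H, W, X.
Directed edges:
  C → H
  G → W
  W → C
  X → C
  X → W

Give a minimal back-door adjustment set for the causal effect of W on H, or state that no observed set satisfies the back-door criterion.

W→H: minimal back-door set {X}.

desc(W)\{W}={C,H}; candidates ⊆ {G,X}.
size 0: {}; under {} W still reaches {C,G,H,X} ∋ H.
{X}: W⊥H given {X} in G with W→· removed — back-door holds.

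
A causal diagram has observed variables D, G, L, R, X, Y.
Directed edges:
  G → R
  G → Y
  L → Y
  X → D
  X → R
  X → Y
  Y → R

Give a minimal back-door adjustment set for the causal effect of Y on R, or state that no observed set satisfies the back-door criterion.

desc(Y)\{Y}={R}; candidates ⊆ {D,G,L,X}.
size 0: {}; under {} Y still reaches {D,G,L,R,X} ∋ R.
size 1: {D}, {G}, {L} …(+1); under {D} Y still reaches {G,L,R,X} ∋ R.
{G,X}: Y⊥R given {G,X} in G with Y→· removed — back-door holds.

Y→R: minimal back-door set {G, X}.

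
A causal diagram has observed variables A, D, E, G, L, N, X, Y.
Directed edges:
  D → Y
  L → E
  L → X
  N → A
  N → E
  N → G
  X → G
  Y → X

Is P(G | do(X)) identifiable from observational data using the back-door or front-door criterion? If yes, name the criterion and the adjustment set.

P(G|do(X)): backdoor, adjust for ∅.

desc(X)\{X}={G}; candidates ⊆ {A,D,E,L,N,Y}.
∅: X⊥G given ∅ in G with X→· removed — back-door holds.
P(G|do(X)) = P(G|X) — no adjustment needed.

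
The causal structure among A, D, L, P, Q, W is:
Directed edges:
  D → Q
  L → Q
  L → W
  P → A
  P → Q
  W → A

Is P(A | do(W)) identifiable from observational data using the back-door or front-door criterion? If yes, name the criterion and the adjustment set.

P(A|do(W)): backdoor, adjust for ∅.

desc(W)\{W}={A}; candidates ⊆ {D,L,P,Q}.
∅: W⊥A given ∅ in G with W→· removed — back-door holds.
P(A|do(W)) = P(A|W) — no adjustment needed.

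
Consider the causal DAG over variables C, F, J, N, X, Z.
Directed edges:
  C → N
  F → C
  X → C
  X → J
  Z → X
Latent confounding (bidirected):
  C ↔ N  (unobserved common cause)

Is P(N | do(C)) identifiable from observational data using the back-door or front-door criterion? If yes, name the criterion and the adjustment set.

desc(C)\{C}={N}; candidates ⊆ {F,J,X,Z}.
C↔N: latent back-door arc(s) into C.
size 0: {}; under {} C still reaches {F,J,N,X,Z} ∋ N.
size 1: {F}, {J}, {X} …(+1); under {F} C still reaches {J,N,X,Z} ∋ N.
size 2: {F,J}, {F,X}, {F,Z} …(+3); under {F,J} C still reaches {N,X,Z} ∋ N.
C↔N cannot be blocked by any observed set — no back-door set.
No mediator lies on a directed C→…→N path.
Neither criterion identifies P(N|do(C)) in this graph.

P(N|do(C)): not identifiable (no BD/FD set).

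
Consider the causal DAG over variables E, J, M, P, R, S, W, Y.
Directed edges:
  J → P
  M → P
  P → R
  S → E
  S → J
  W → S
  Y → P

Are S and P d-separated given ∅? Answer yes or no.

No — S and P are d-connected given ∅.

Bayes-Ball from S | ∅ reaches {E,J,P,R,W}.
P ∈ reach(S|∅) ⇒ S ⊥̸ P | ∅.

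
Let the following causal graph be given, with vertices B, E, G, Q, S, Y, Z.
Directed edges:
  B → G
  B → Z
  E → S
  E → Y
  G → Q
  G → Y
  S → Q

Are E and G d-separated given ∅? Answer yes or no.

Bayes-Ball from E | ∅ reaches {Q,S,Y}.
G ∉ reach(E|∅) ⇒ E ⊥ G | ∅.

Yes — E ⊥ G | ∅.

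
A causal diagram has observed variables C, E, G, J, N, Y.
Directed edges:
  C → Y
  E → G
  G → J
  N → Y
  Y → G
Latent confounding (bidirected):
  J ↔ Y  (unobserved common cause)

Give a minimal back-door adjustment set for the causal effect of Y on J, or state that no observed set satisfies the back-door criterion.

Y→J: no observed back-door set.

desc(Y)\{Y}={G,J}; candidates ⊆ {C,E,N}.
Y↔J: latent back-door arc(s) into Y.
size 0: {}; under {} Y still reaches {C,J,N} ∋ J.
size 1: {C}, {E}, {N}; under {C} Y still reaches {J,N} ∋ J.
size 2: {C,E}, {C,N}, {E,N}; under {C,E} Y still reaches {J,N} ∋ J.
Y↔J cannot be blocked by any observed set — no back-door set.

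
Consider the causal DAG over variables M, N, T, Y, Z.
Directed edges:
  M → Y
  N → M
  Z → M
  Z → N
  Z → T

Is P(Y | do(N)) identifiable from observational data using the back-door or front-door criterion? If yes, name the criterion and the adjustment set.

desc(N)\{N}={M,Y}; candidates ⊆ {T,Z}.
size 0: {}; under {} N still reaches {M,T,Y,Z} ∋ Y.
{Z}: N⊥Y given {Z} in G with N→· removed — back-door holds.
P(Y|do(N)) = Σ_{Z} P(Y|N,Z)·P(Z).

P(Y|do(N)): backdoor, adjust for {Z}.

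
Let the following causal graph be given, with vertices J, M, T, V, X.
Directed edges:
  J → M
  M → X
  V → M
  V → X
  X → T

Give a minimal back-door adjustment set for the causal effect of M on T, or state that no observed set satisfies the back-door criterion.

desc(M)\{M}={T,X}; candidates ⊆ {J,V}.
size 0: {}; under {} M still reaches {J,T,V,X} ∋ T.
{V}: M⊥T given {V} in G with M→· removed — back-door holds.

M→T: minimal back-door set {V}.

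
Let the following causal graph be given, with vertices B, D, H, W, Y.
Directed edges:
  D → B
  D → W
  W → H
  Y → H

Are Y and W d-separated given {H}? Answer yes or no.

Bayes-Ball from Y | {H} reaches {B,D,W}.
W ∈ reach(Y|{H}) ⇒ Y ⊥̸ W | {H}.

No — Y and W are d-connected given {H}.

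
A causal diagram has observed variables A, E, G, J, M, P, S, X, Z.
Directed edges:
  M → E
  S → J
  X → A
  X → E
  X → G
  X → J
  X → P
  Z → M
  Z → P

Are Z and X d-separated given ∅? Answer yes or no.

Bayes-Ball from Z | ∅ reaches {E,M,P}.
X ∉ reach(Z|∅) ⇒ Z ⊥ X | ∅.

Yes — Z ⊥ X | ∅.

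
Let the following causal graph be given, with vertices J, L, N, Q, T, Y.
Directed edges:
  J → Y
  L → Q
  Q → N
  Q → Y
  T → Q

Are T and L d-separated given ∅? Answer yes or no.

Yes — T ⊥ L | ∅.

Bayes-Ball from T | ∅ reaches {N,Q,Y}.
L ∉ reach(T|∅) ⇒ T ⊥ L | ∅.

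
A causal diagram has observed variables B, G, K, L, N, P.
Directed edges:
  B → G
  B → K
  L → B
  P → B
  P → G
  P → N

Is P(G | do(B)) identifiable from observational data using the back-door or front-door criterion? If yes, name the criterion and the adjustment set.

desc(B)\{B}={G,K}; candidates ⊆ {L,N,P}.
size 0: {}; under {} B still reaches {G,L,N,P} ∋ G.
{P}: B⊥G given {P} in G with B→· removed — back-door holds.
P(G|do(B)) = Σ_{P} P(G|B,P)·P(P).

P(G|do(B)): backdoor, adjust for {P}.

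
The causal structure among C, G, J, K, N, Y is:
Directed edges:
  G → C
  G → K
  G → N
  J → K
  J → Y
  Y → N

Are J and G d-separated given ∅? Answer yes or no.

Bayes-Ball from J | ∅ reaches {K,N,Y}.
G ∉ reach(J|∅) ⇒ J ⊥ G | ∅.

Yes — J ⊥ G | ∅.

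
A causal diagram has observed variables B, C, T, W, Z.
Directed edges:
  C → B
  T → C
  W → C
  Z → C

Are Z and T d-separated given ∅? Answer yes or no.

Yes — Z ⊥ T | ∅.

Bayes-Ball from Z | ∅ reaches {B,C}.
T ∉ reach(Z|∅) ⇒ Z ⊥ T | ∅.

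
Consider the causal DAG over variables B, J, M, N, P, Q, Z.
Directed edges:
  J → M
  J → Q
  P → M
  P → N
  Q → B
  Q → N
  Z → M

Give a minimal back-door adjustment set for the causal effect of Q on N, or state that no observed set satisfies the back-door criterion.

desc(Q)\{Q}={B,N}; candidates ⊆ {J,M,P,Z}.
∅: Q⊥N given ∅ in G with Q→· removed — back-door holds.

Q→N: minimal back-door set ∅.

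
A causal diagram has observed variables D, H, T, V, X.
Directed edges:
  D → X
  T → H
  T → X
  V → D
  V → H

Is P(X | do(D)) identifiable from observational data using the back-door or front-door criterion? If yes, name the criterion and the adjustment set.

desc(D)\{D}={X}; candidates ⊆ {H,T,V}.
∅: D⊥X given ∅ in G with D→· removed — back-door holds.
P(X|do(D)) = P(X|D) — no adjustment needed.

P(X|do(D)): backdoor, adjust for ∅.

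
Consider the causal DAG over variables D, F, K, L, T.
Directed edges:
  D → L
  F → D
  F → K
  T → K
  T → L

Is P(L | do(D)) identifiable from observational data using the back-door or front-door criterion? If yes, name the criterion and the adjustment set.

desc(D)\{D}={L}; candidates ⊆ {F,K,T}.
∅: D⊥L given ∅ in G with D→· removed — back-door holds.
P(L|do(D)) = P(L|D) — no adjustment needed.

P(L|do(D)): backdoor, adjust for ∅.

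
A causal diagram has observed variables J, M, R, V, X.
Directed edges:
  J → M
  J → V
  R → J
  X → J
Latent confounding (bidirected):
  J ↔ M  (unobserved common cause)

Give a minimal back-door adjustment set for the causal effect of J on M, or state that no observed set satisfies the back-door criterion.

J→M: no observed back-door set.

desc(J)\{J}={M,V}; candidates ⊆ {R,X}.
J↔M: latent back-door arc(s) into J.
size 0: {}; under {} J still reaches {M,R,X} ∋ M.
size 1: {R}, {X}; under {R} J still reaches {M,X} ∋ M.
size 2: {R,X}; under {R,X} J still reaches {M} ∋ M.
J↔M cannot be blocked by any observed set — no back-door set.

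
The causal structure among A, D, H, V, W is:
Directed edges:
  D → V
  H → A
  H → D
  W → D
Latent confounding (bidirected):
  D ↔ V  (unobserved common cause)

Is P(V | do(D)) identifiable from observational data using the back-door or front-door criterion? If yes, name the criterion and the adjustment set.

P(V|do(D)): not identifiable (no BD/FD set).

desc(D)\{D}={V}; candidates ⊆ {A,H,W}.
D↔V: latent back-door arc(s) into D.
size 0: {}; under {} D still reaches {A,H,V,W} ∋ V.
size 1: {A}, {H}, {W}; under {A} D still reaches {H,V,W} ∋ V.
size 2: {A,H}, {A,W}, {H,W}; under {A,H} D still reaches {V,W} ∋ V.
D↔V cannot be blocked by any observed set — no back-door set.
No mediator lies on a directed D→…→V path.
Neither criterion identifies P(V|do(D)) in this graph.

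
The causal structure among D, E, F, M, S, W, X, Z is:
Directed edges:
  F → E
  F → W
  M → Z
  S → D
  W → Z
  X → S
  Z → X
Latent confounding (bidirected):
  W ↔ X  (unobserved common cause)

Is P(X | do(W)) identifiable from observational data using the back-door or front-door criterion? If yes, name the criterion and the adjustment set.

P(X|do(W)): frontdoor, adjust for {Z}.

desc(W)\{W}={D,S,X,Z}; candidates ⊆ {E,F,M}.
W↔X: latent back-door arc(s) into W.
size 0: {}; under {} W still reaches {D,E,F,S,X} ∋ X.
size 1: {E}, {F}, {M}; under {E} W still reaches {D,F,S,X} ∋ X.
size 2: {E,F}, {E,M}, {F,M}; under {E,F} W still reaches {D,S,X} ∋ X.
W↔X cannot be blocked by any observed set — no back-door set.
{Z}: (i) intercepts every directed W→X path; (ii) no back-door W→{Z}; (iii) {W} blocks every back-door {Z}→X. Front-door holds.
P(X|do(W)) = Σ_{Z} P(Z|W) Σ_{W'} P(X|Z,W')P(W').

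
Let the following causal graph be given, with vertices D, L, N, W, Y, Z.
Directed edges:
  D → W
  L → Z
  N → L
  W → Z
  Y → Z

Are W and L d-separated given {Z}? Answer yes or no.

Bayes-Ball from W | {Z} reaches {D,L,N,Y}.
L ∈ reach(W|{Z}) ⇒ W ⊥̸ L | {Z}.

No — W and L are d-connected given {Z}.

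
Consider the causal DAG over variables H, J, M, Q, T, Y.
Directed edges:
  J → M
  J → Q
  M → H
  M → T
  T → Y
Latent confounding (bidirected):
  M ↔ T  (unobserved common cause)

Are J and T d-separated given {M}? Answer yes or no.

No — J and T are d-connected given {M}.

Bayes-Ball from J | {M} reaches {Q,T,Y}.
T ∈ reach(J|{M}) ⇒ J ⊥̸ T | {M}.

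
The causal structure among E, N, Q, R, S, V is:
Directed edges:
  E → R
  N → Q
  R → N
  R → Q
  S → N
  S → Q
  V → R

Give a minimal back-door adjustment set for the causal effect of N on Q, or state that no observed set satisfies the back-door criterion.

desc(N)\{N}={Q}; candidates ⊆ {E,R,S,V}.
size 0: {}; under {} N still reaches {E,Q,R,S,V} ∋ Q.
size 1: {E}, {R}, {S} …(+1); under {E} N still reaches {Q,R,S,V} ∋ Q.
{R,S}: N⊥Q given {R,S} in G with N→· removed — back-door holds.

N→Q: minimal back-door set {R, S}.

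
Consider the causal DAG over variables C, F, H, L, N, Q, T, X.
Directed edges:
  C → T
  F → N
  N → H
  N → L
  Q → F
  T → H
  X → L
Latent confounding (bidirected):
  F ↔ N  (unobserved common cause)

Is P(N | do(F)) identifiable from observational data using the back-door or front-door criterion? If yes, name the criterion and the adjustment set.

P(N|do(F)): not identifiable (no BD/FD set).

desc(F)\{F}={H,L,N}; candidates ⊆ {C,Q,T,X}.
F↔N: latent back-door arc(s) into F.
size 0: {}; under {} F still reaches {H,L,N,Q} ∋ N.
size 1: {C}, {Q}, {T} …(+1); under {C} F still reaches {H,L,N,Q} ∋ N.
size 2: {C,Q}, {C,T}, {C,X} …(+3); under {C,Q} F still reaches {H,L,N} ∋ N.
F↔N cannot be blocked by any observed set — no back-door set.
No mediator lies on a directed F→…→N path.
Neither criterion identifies P(N|do(F)) in this graph.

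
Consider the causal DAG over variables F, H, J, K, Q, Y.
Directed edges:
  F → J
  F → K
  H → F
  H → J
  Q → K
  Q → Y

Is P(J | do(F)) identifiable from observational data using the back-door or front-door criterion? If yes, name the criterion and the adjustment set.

desc(F)\{F}={J,K}; candidates ⊆ {H,Q,Y}.
size 0: {}; under {} F still reaches {H,J} ∋ J.
{H}: F⊥J given {H} in G with F→· removed — back-door holds.
P(J|do(F)) = Σ_{H} P(J|F,H)·P(H).

P(J|do(F)): backdoor, adjust for {H}.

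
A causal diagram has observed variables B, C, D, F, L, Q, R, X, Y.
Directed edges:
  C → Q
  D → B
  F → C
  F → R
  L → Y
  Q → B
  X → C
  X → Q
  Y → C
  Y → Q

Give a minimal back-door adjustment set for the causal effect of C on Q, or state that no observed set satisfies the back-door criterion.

desc(C)\{C}={B,Q}; candidates ⊆ {D,F,L,R,X,Y}.
size 0: {}; under {} C still reaches {B,F,L,Q,R,X,Y} ∋ Q.
size 1: {D}, {F}, {L} …(+3); under {D} C still reaches {B,F,L,Q,R,X,Y} ∋ Q.
{X,Y}: C⊥Q given {X,Y} in G with C→· removed — back-door holds.

C→Q: minimal back-door set {X, Y}.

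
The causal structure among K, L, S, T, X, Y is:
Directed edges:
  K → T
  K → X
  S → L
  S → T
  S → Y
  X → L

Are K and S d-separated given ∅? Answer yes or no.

Bayes-Ball from K | ∅ reaches {L,T,X}.
S ∉ reach(K|∅) ⇒ K ⊥ S | ∅.

Yes — K ⊥ S | ∅.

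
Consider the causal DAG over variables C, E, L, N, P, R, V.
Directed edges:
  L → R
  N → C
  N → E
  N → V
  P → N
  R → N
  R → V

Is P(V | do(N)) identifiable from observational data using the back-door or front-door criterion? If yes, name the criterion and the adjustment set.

desc(N)\{N}={C,E,V}; candidates ⊆ {L,P,R}.
size 0: {}; under {} N still reaches {L,P,R,V} ∋ V.
{R}: N⊥V given {R} in G with N→· removed — back-door holds.
P(V|do(N)) = Σ_{R} P(V|N,R)·P(R).

P(V|do(N)): backdoor, adjust for {R}.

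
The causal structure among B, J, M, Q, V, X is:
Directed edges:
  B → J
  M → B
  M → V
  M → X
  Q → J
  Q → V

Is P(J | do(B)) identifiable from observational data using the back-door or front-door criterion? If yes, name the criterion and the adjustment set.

P(J|do(B)): backdoor, adjust for ∅.

desc(B)\{B}={J}; candidates ⊆ {M,Q,V,X}.
∅: B⊥J given ∅ in G with B→· removed — back-door holds.
P(J|do(B)) = P(J|B) — no adjustment needed.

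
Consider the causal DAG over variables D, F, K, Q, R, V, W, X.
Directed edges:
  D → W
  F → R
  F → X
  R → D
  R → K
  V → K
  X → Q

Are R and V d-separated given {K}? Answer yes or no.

No — R and V are d-connected given {K}.

Bayes-Ball from R | {K} reaches {D,F,Q,V,W,X}.
V ∈ reach(R|{K}) ⇒ R ⊥̸ V | {K}.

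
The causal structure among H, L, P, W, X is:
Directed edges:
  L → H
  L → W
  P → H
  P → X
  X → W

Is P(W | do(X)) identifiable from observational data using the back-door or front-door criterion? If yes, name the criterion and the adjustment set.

desc(X)\{X}={W}; candidates ⊆ {H,L,P}.
∅: X⊥W given ∅ in G with X→· removed — back-door holds.
P(W|do(X)) = P(W|X) — no adjustment needed.

P(W|do(X)): backdoor, adjust for ∅.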